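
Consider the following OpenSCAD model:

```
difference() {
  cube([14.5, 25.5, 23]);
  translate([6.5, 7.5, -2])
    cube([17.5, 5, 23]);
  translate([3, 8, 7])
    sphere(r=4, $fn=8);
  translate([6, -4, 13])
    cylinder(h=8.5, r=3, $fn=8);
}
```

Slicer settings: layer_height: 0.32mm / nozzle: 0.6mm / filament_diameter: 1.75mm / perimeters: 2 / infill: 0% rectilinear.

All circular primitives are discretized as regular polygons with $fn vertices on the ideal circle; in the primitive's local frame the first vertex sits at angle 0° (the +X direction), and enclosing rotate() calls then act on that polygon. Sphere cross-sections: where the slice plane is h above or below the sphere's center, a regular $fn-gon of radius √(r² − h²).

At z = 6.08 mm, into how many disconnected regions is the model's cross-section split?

2

At z = 6.08 mm: the cube is present — its section is the full 14.5×25.5 rectangle; the 17.5×5 cube at (6.5, 7.5) contributes its full rectangle; the r=4 sphere at (3, 8) slices to a regular 8-gon of circumradius 3.893 (√(r²−h²) with h=0.92 from center); the cylinder at (6, -4) is absent (z outside [13, 21.5]); Subtracting the remaining from the first: starting from the 14.5×25.5 cube, the 17.5×5 cube at (6.5, 7.5) partially overlaps it — only the 40.00 mm² overlap (of its 87.50 mm²) is removed, clipping the outline; the r=4 sphere at (3, 8) partially overlaps it — only the 40.61 mm² overlap (of its 42.86 mm²) is removed, clipping the outline — 2 connected regions. The result has 2 disconnected regions.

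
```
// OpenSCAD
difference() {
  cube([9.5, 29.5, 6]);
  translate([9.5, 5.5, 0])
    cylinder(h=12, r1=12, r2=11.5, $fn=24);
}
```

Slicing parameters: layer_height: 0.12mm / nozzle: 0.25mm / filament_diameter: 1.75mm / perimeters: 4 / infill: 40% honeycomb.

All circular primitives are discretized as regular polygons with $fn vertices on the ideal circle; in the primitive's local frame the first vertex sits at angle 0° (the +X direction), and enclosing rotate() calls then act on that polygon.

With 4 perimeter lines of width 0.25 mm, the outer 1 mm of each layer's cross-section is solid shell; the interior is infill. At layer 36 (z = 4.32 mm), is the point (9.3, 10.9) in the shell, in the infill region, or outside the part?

At z = 4.32 mm: the cube (footprint 9.5×29.5) is included at this height; the cone at (9.5, 5.5) (r1=12→r2=11.5) has section circumradius 11.820 here — a regular 24-gon; Taking the first minus the rest: starting from the 9.5×29.5 cube, the cone at (9.5, 5.5) partially overlaps it — only the 150.11 mm² overlap (of its 433.92 mm²) is removed, clipping the outline — 1 connected region. Overall, the cross-section is a single solid region. The nearest boundary edge runs (9.50, 17.32)→(6.44, 16.92); distance from the point to it = 6.34 mm. The point is not inside any of the regions above, so it lies outside the cross-section (6.34 mm from the nearest boundary).

outside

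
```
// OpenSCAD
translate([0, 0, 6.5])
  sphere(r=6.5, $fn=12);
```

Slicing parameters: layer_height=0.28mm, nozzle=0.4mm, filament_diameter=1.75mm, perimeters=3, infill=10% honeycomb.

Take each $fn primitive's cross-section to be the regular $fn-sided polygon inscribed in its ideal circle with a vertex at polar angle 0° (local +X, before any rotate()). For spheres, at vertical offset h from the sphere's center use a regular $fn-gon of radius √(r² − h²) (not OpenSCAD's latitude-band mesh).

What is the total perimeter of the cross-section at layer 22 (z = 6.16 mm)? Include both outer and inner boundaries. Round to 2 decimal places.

40.32 mm

At z = 6.16 mm: the r=6.5 sphere contributes a regular 12-gon of circumradius √(6.5²−0.34²) = 6.491 (perimeter = 2·12·6.491·sin(180°/12) = 40.32 mm). Overall, the cross-section is a single solid region. Total boundary length (outer) = 40.32 mm.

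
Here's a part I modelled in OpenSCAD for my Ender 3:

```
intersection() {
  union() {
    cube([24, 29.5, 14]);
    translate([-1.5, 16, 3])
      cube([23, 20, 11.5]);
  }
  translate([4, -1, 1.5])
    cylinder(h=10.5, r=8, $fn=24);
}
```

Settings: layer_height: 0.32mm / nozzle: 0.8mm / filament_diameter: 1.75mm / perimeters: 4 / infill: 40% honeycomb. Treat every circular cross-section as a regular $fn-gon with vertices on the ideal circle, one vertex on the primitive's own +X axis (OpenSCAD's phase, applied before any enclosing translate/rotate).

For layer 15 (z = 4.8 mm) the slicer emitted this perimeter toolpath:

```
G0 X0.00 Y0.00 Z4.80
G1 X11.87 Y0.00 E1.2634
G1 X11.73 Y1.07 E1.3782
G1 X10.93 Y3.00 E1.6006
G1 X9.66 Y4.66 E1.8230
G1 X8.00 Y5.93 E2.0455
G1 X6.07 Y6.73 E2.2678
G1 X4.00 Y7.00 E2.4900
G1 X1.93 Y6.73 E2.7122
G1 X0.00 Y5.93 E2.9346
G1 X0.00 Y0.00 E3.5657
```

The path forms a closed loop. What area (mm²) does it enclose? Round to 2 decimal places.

Apply the shoelace formula to the sequence of (X, Y) vertices; enclosed area = 68.21 mm².

68.21 mm²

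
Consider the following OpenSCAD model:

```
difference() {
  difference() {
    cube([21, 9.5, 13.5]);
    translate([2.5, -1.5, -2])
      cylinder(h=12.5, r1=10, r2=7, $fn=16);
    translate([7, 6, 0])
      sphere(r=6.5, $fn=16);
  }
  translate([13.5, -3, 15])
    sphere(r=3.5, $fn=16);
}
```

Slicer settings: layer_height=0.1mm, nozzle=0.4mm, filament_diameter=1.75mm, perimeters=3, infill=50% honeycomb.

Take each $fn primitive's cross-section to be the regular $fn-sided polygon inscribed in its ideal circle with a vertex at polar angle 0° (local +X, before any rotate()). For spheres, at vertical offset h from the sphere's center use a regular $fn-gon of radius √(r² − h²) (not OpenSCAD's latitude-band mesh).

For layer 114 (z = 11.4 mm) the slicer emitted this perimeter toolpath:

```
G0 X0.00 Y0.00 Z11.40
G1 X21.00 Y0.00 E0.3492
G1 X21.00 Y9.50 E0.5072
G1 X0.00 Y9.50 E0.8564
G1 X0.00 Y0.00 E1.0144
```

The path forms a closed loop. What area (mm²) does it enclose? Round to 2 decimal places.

199.50 mm²

Apply the shoelace formula to the sequence of (X, Y) vertices; enclosed area = 199.50 mm².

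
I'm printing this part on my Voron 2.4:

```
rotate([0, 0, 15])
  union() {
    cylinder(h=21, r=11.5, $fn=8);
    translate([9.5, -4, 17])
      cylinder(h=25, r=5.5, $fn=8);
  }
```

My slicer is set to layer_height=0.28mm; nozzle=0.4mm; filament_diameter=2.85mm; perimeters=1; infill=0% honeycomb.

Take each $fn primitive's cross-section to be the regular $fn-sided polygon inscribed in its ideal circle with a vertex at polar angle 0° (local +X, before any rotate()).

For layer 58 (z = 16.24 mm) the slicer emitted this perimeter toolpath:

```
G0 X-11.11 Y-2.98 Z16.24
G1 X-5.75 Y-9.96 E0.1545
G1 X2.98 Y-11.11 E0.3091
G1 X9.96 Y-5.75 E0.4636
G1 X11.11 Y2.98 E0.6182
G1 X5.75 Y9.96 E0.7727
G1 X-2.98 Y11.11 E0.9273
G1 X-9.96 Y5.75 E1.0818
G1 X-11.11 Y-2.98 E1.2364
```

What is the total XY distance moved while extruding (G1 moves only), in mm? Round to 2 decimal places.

Sum the Euclidean lengths of each G1 segment: total = 70.42 mm.

70.42 mm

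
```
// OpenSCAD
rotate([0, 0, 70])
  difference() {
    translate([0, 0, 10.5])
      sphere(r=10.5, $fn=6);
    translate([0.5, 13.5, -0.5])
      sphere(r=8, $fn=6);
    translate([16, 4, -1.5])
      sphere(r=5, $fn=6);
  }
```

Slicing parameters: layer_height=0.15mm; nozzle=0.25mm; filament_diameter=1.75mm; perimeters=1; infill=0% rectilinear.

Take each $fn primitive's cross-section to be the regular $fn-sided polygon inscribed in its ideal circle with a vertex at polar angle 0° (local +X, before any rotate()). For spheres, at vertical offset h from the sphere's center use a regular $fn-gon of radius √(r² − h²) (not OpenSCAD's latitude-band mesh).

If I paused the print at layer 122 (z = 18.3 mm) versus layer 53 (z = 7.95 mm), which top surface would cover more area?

layer 53 (z = 7.95 mm)

Layer 122 (z = 18.3): the r=10.5 sphere contributes a regular 6-gon of circumradius √(10.5²−7.8²) = 7.029 (area = (6/2)·7.029²·sin(360°/6) = 128.37 mm²); the sphere at (0.5, 13.5) is absent (|z−center|=18.800 > r=8); the sphere at (16, 4) does not reach this height (|z−center|=19.800 > r=5); Subtracting the remaining from the first: none of the subtracted shapes is present at this height, so the r=10.5 sphere is unchanged — area = 128.37 mm²; (rotated 70° about Z; rotation is an isometry so areas/perimeters/island counts are preserved). So its area = 128.37 mm². Layer 53 (z = 7.95): the r=10.5 sphere contributes a regular 6-gon of circumradius √(10.5²−2.55²) = 10.186 (area = (6/2)·10.186²·sin(360°/6) = 269.54 mm²); the sphere at (0.5, 13.5) is not intersected at this z (|z−center|=8.450 > r=8); the sphere at (16, 4) is absent (|z−center|=9.450 > r=5); Taking the first minus the rest: none of the subtracted shapes is present at this height, so the r=10.5 sphere is unchanged — area = 269.54 mm²; (rotated 70° about Z; rotation is an isometry so areas/perimeters/island counts are preserved). So its area = 269.54 mm². Layer 53 is larger (269.54 vs 128.37 mm²).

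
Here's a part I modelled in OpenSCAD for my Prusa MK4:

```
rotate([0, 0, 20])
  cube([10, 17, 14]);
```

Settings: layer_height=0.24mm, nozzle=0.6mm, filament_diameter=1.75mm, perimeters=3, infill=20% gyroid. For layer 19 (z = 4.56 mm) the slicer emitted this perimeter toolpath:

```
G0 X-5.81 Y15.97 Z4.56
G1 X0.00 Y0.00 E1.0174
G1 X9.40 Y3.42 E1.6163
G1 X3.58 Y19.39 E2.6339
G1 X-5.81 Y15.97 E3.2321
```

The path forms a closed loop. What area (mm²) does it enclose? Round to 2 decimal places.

169.93 mm²

Apply the shoelace formula to the sequence of (X, Y) vertices; enclosed area = 169.93 mm².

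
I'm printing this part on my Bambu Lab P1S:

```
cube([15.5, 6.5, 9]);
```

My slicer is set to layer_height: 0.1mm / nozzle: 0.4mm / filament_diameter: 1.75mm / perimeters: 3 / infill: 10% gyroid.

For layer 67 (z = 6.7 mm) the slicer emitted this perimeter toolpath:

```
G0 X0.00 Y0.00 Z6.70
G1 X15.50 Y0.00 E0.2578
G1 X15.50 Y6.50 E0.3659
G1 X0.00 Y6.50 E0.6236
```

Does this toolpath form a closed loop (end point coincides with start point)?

no

Start point (G0): (0.00, 0.00). End point (last G1): the path does not return to the start — open.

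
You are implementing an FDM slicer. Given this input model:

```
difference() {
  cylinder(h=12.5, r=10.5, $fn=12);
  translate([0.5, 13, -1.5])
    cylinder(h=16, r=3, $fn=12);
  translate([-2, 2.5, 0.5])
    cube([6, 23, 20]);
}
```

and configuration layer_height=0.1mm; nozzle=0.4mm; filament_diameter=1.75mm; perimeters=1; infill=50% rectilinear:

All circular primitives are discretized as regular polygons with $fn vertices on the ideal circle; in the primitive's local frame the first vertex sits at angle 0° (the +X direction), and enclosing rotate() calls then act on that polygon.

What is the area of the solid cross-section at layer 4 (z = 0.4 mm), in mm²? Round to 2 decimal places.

330.32 mm²

At z = 0.4 mm: the cylinder: section is a regular 12-gon, circumradius r=10.5 (area = (12/2)·10.500²·sin(360°/12) = 330.75 mm²); the r=3 cylinder at (0.5, 13) contributes a regular 12-gon of circumradius 3 (area = (12/2)·3.000²·sin(360°/12) = 27.00 mm²); the cube at (-2, 2.5) is not intersected at this z (z outside [0.5, 20.5]); Subtracting the remaining from the first: starting from the r=10.5 cylinder (330.75 mm²), the r=3 cylinder at (0.5, 13) partially overlaps it — only the 0.43 mm² overlap (of its 27.00 mm²) is removed, clipping the outline — area = 330.32 mm². Overall, the cross-section is a single solid region. Net area = 330.32 mm².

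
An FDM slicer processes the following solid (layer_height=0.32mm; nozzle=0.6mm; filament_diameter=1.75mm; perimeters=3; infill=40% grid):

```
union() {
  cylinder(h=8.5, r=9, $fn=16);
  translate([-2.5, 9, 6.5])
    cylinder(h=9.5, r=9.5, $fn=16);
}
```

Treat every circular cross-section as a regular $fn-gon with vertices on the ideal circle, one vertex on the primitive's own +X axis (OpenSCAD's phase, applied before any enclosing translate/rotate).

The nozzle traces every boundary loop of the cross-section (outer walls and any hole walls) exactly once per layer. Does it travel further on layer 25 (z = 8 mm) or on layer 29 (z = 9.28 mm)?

layer 25 (z = 8 mm)

Layer 25 (z = 8): the r=9 cylinder gives a regular 16-gon of circumradius 9 (constant along its height) (perimeter = 2·16·9.000·sin(180°/16) = 56.19 mm); the r=9.5 cylinder at (-2.5, 9) gives a regular 16-gon of circumradius 9.5 (constant along its height) (perimeter = 2·16·9.500·sin(180°/16) = 59.31 mm); Merging all regions: the regions partially overlap (shared area 99.07 mm²), so the edge portions inside another operand are dropped and the merged outline is re-measured after clipping — boundary = 77.48 mm. So its perimeter = 77.48 mm. Layer 29 (z = 9.28): the cylinder is absent (z outside [0, 8.5]); the r=9.5 cylinder at (-2.5, 9) gives a regular 16-gon of circumradius 9.5 (constant along its height) (perimeter = 2·16·9.500·sin(180°/16) = 59.31 mm); Combining (union): only the r=9.5 cylinder at (-2.5, 9) is present, so the union is just that shape — boundary = 59.31 mm. So its perimeter = 59.31 mm. Layer 25 is larger (77.48 vs 59.31 mm).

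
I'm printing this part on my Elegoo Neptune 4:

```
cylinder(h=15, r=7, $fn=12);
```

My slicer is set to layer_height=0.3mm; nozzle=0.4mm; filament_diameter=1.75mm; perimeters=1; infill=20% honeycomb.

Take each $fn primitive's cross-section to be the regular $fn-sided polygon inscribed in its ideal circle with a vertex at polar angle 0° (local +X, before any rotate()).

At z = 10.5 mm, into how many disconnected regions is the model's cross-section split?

At z = 10.5 mm: the cylinder: section is a regular 12-gon, circumradius r=7. The result has 1 disconnected region.

1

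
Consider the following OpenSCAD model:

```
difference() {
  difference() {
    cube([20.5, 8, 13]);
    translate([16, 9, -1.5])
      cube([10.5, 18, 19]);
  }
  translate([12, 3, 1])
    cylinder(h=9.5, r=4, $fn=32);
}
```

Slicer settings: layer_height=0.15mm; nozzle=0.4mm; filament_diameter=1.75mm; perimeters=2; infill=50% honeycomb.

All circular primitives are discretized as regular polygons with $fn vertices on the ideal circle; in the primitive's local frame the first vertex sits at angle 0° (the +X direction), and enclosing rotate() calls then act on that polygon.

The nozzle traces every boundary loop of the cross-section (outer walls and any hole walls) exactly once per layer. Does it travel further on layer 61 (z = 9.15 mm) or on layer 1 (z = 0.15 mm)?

Layer 61 (z = 9.15): the 20.5×8 cube contributes its full rectangle (perimeter 57.00 mm); the cube at (16, 9) (footprint 10.5×18) is included at this height (perimeter 57.00 mm); After the difference (first − rest): starting from the 20.5×8 cube, the 10.5×18 cube at (16, 9) misses the remaining region (no effect) — boundary = 57.00 mm; the cylinder at (12, 3): section is a regular 32-gon, circumradius r=4 (perimeter = 2·32·4.000·sin(180°/32) = 25.09 mm); Taking the first minus the rest: starting from that combined region, the r=4 cylinder at (12, 3) partially overlaps it — only the 46.39 mm² overlap (of its 49.94 mm²) is removed, clipping the outline — boundary = 71.12 mm. So its perimeter = 71.12 mm. Layer 1 (z = 0.15): the cube (footprint 20.5×8) is included at this height (perimeter 57.00 mm); the 10.5×18 cube at (16, 9) contributes its full rectangle (perimeter 57.00 mm); After the difference (first − rest): starting from the 20.5×8 cube, the 10.5×18 cube at (16, 9) misses the remaining region (no effect) — boundary = 57.00 mm; the cylinder at (12, 3) is not intersected at this z (z outside [1, 10.5]); After the difference (first − rest): none of the subtracted shapes is present at this height, so the result so far is unchanged — boundary = 57.00 mm. So its perimeter = 57.00 mm. Layer 61 is larger (71.12 vs 57.00 mm).

layer 61 (z = 9.15 mm)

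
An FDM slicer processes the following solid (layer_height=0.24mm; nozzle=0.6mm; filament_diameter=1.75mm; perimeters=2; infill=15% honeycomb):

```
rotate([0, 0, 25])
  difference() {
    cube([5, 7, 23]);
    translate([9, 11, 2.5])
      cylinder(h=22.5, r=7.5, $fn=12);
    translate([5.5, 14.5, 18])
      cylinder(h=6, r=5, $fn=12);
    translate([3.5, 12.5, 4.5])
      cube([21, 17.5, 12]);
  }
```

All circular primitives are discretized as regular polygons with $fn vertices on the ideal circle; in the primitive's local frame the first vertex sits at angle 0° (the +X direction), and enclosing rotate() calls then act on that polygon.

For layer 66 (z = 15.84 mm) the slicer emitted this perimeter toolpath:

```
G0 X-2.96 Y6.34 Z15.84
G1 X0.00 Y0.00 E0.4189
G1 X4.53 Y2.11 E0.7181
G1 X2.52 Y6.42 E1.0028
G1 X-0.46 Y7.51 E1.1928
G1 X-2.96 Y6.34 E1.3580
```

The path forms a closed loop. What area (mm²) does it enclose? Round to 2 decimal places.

Apply the shoelace formula to the sequence of (X, Y) vertices; enclosed area = 32.48 mm².

32.48 mm²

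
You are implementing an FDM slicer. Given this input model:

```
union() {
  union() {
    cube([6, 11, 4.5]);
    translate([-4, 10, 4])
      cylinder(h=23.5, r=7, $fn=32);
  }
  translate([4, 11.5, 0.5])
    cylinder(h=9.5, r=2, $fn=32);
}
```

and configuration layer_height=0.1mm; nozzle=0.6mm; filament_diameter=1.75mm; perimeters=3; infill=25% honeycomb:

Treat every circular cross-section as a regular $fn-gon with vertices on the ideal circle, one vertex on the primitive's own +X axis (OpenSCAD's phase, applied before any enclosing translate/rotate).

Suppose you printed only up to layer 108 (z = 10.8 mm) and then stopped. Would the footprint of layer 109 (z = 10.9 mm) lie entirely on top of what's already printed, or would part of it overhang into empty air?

entirely on top

Compare the two slices. At z = 10.8: the cube is absent (z outside [0, 4.5]); the r=7 cylinder at (-4, 10) contributes a regular 32-gon of circumradius 7 (area = (32/2)·7.000²·sin(360°/32) = 152.95 mm²); Combining (union): only the r=7 cylinder at (-4, 10) is present, so the union is just that shape — area = 152.95 mm²; the cylinder at (4, 11.5) is not intersected at this z (z outside [0.5, 10]); Merging all regions: only the result so far is present, so the union is just that shape — area = 152.95 mm². At z = 10.9: the cube is absent (z outside [0, 4.5]); the r=7 cylinder at (-4, 10) gives a regular 32-gon of circumradius 7 (constant along its height) (area = (32/2)·7.000²·sin(360°/32) = 152.95 mm²); Combining (union): only the r=7 cylinder at (-4, 10) is present, so the union is just that shape — area = 152.95 mm²; the cylinder at (4, 11.5) is absent (z outside [0.5, 10]); Taking the union: only the result so far is present, so the union is just that shape — area = 152.95 mm². Checking containment: the cross-section at z = 10.9 is a subset of the cross-section at z = 10.8.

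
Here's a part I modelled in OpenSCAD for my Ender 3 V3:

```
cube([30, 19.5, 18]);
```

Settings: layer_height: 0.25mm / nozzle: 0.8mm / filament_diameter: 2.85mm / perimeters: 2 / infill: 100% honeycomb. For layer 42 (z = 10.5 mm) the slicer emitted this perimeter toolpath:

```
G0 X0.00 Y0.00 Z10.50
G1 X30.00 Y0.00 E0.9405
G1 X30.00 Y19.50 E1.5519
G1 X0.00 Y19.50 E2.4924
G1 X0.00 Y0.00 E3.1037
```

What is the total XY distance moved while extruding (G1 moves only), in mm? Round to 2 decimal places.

Sum the Euclidean lengths of each G1 segment: total = 99.00 mm.

99.00 mm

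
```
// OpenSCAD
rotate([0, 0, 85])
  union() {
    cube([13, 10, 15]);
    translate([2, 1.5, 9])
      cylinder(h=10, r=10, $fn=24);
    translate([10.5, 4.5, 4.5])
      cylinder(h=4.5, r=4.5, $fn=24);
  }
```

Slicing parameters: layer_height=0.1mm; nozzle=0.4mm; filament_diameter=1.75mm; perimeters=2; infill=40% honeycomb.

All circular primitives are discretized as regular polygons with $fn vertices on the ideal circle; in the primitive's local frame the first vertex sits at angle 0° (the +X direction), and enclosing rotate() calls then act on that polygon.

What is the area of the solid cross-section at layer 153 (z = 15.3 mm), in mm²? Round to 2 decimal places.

310.58 mm²

At z = 15.3 mm: the cube is absent (z outside [0, 15]); the r=10 cylinder at (2, 1.5) contributes a regular 24-gon of circumradius 10 (area = (24/2)·10.000²·sin(360°/24) = 310.58 mm²); the cylinder at (10.5, 4.5) is absent (z outside [4.5, 9]); Combining (union): only the r=10 cylinder at (2, 1.5) is present, so the union is just that shape — area = 310.58 mm²; (rotated 85° about Z; rotation is an isometry so areas/perimeters/island counts are preserved). Overall, the cross-section is a single solid region. Net area = 310.58 mm².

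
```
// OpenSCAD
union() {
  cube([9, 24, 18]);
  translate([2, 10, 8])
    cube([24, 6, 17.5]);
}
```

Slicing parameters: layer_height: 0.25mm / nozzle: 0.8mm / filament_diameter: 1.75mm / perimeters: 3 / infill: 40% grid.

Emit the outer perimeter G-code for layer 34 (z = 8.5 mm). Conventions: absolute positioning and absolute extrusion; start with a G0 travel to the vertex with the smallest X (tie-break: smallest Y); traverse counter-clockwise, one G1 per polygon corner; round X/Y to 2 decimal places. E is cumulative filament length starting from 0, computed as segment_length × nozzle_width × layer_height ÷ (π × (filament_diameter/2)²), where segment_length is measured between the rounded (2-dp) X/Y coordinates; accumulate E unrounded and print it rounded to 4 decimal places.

At z = 8.5 mm: the 9×24 cube contributes its full rectangle; the cube at (2, 10) is present — its section is the full 24×6 rectangle; Merging all regions: the regions partially overlap (shared area 42.00 mm²), so overlapping operands fuse into one piece — 1 connected region. The outline is a single polygon with 8 vertices. Extrusion per mm of travel: 0.8 × 0.25 / (π × 0.875²) = 0.083150. Accumulating E over each segment gives final E = 8.3150.

G0 X0.00 Y0.00 Z8.50
G1 X9.00 Y0.00 E0.7484
G1 X9.00 Y10.00 E1.5799
G1 X26.00 Y10.00 E2.9934
G1 X26.00 Y16.00 E3.4923
G1 X9.00 Y16.00 E4.9059
G1 X9.00 Y24.00 E5.5711
G1 X0.00 Y24.00 E6.3194
G1 X0.00 Y0.00 E8.3150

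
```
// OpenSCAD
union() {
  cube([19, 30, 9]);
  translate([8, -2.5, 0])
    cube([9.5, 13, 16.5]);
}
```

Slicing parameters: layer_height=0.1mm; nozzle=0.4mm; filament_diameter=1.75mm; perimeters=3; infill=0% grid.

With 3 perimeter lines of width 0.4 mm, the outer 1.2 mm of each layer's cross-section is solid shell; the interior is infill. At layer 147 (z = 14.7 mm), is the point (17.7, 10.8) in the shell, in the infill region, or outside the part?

outside

At z = 14.7 mm: the cube is absent (z outside [0, 9]); the cube at (8, -2.5) (footprint 9.5×13) is included at this height; Merging all regions: only the 9.5×13 cube at (8, -2.5) is present, so the union is just that shape — 1 connected region. Overall, the cross-section is a single solid region. The nearest boundary edge runs (17.50, -2.50)→(17.50, 10.50); distance from the point to it = 0.36 mm. The point is not inside any of the regions above, so it lies outside the cross-section (0.36 mm from the nearest boundary).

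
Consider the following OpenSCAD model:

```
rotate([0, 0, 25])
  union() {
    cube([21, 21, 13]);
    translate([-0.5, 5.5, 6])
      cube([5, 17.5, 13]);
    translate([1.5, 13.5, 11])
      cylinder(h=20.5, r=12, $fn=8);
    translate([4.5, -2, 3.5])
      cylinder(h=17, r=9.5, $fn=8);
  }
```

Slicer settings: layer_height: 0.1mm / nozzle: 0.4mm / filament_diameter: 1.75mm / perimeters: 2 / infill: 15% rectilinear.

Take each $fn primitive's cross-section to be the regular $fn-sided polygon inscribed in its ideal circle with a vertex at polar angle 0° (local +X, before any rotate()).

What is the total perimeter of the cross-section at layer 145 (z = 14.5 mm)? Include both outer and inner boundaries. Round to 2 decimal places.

102.76 mm

At z = 14.5 mm: the cube is not intersected at this z (z outside [0, 13]); the 5×17.5 cube at (-0.5, 5.5) contributes its full rectangle (perimeter 45.00 mm); the r=12 cylinder at (1.5, 13.5) gives a regular 8-gon of circumradius 12 (constant along its height) (perimeter = 2·8·12.000·sin(180°/8) = 73.48 mm); the r=9.5 cylinder at (4.5, -2) contributes a regular 8-gon of circumradius 9.5 (perimeter = 2·8·9.500·sin(180°/8) = 58.17 mm); Combining (union): the regions partially overlap (shared area 127.87 mm²), so the edge portions inside another operand are dropped and the merged outline is re-measured after clipping — boundary = 102.76 mm; (whole slice rotated 25° about Z — lengths, areas and connectivity unchanged). Overall, the cross-section is a single solid region. Total boundary length (outer) = 102.76 mm.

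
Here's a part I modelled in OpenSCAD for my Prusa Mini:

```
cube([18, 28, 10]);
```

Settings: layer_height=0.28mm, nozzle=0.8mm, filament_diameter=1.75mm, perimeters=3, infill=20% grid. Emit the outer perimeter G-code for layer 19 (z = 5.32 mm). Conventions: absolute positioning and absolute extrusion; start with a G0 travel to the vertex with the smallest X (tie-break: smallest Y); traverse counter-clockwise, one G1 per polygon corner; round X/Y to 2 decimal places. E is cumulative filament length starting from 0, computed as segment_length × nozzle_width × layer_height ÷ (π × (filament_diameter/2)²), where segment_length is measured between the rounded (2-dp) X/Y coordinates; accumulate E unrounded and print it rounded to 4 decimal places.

G0 X0.00 Y0.00 Z5.32
G1 X18.00 Y0.00 E1.6763
G1 X18.00 Y28.00 E4.2839
G1 X0.00 Y28.00 E5.9602
G1 X0.00 Y0.00 E8.5678

At z = 5.32 mm: the cube (footprint 18×28) is included at this height. The outline is a single polygon with 4 vertices. Extrusion per mm of travel: 0.8 × 0.28 / (π × 0.875²) = 0.093128. Accumulating E over each segment gives final E = 8.5678.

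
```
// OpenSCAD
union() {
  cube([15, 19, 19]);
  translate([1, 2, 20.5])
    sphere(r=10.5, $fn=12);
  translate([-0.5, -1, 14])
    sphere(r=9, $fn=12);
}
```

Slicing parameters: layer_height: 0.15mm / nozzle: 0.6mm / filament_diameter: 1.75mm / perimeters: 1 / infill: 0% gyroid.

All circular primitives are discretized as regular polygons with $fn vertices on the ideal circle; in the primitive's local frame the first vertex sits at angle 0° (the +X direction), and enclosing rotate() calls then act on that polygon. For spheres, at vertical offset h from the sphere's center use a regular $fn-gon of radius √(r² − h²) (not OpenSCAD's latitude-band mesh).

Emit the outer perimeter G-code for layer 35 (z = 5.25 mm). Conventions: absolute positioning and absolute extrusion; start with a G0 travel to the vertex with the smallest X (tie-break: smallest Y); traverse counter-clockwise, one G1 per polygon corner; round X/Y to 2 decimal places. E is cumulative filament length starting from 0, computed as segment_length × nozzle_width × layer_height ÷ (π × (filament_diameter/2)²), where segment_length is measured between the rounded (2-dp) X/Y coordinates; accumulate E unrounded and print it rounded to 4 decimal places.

At z = 5.25 mm: the cube is present — its section is the full 15×19 rectangle; the sphere at (1, 2) does not reach this height (|z−center|=15.250 > r=10.5); the sphere at (-0.5, -1): section is a regular 12-gon, circumradius = √(r²−h²) = √(9²−8.75²) = 2.107; Merging all regions: the regions partially overlap (shared area 0.84 mm²), so overlapping operands fuse into one piece — 1 connected region. The outline is a single polygon with 15 vertices. Extrusion per mm of travel: 0.6 × 0.15 / (π × 0.875²) = 0.037418. Accumulating E over each segment gives final E = 2.8829.

G0 X-2.61 Y-1.00 Z5.25
G1 X-2.32 Y-2.05 E0.0408
G1 X-1.55 Y-2.82 E0.0815
G1 X-0.50 Y-3.11 E0.1223
G1 X0.55 Y-2.82 E0.1630
G1 X1.32 Y-2.05 E0.2038
G1 X1.61 Y-1.00 E0.2445
G1 X1.34 Y0.00 E0.2833
G1 X15.00 Y0.00 E0.7944
G1 X15.00 Y19.00 E1.5053
G1 X0.00 Y19.00 E2.0666
G1 X0.00 Y0.97 E2.7413
G1 X-0.50 Y1.11 E2.7607
G1 X-1.55 Y0.82 E2.8014
G1 X-2.32 Y0.05 E2.8422
G1 X-2.61 Y-1.00 E2.8829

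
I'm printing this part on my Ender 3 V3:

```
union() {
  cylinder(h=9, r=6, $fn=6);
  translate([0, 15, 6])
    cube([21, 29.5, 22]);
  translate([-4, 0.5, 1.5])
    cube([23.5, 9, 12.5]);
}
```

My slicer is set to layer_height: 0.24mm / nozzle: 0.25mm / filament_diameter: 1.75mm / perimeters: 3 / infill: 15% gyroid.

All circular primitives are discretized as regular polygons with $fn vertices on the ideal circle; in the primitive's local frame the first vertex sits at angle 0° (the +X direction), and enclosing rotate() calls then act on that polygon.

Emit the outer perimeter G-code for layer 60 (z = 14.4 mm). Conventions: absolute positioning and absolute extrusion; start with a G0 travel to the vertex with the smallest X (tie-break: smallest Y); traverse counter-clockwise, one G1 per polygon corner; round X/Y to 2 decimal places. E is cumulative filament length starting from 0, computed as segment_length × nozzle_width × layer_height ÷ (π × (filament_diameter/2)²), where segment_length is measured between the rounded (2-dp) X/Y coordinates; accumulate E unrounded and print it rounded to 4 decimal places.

At z = 14.4 mm: the cylinder does not reach this height (z outside [0, 9]); the cube at (0, 15) (footprint 21×29.5) is included at this height; the cube at (-4, 0.5) does not reach this height (z outside [1.5, 14]); Merging all regions: only the 21×29.5 cube at (0, 15) is present, so the union is just that shape — 1 connected region. The outline is a single polygon with 4 vertices. Extrusion per mm of travel: 0.25 × 0.24 / (π × 0.875²) = 0.024945. Accumulating E over each segment gives final E = 2.5195.

G0 X0.00 Y15.00 Z14.40
G1 X21.00 Y15.00 E0.5238
G1 X21.00 Y44.50 E1.2597
G1 X0.00 Y44.50 E1.7836
G1 X0.00 Y15.00 E2.5195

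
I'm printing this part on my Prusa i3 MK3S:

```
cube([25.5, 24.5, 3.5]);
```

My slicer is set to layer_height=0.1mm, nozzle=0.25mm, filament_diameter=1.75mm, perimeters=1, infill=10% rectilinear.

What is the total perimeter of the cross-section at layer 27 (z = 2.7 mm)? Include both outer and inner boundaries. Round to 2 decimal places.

At z = 2.7 mm: the cube (footprint 25.5×24.5) is included at this height (perimeter 100.00 mm). Overall, the cross-section is a single solid region. Total boundary length (outer) = 100.00 mm.

100.00 mm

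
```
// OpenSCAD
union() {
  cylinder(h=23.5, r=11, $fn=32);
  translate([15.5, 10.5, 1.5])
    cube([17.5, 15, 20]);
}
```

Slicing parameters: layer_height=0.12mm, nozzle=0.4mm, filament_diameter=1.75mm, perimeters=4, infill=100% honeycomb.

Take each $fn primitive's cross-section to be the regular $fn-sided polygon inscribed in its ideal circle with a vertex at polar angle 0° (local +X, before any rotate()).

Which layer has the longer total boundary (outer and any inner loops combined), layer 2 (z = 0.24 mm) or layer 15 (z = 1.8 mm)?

Layer 2 (z = 0.24): the r=11 cylinder contributes a regular 32-gon of circumradius 11 (perimeter = 2·32·11.000·sin(180°/32) = 69.00 mm); the cube at (15.5, 10.5) is not intersected at this z (z outside [1.5, 21.5]); Merging all regions: only the r=11 cylinder is present, so the union is just that shape — boundary = 69.00 mm. So its perimeter = 69.00 mm. Layer 15 (z = 1.8): the r=11 cylinder contributes a regular 32-gon of circumradius 11 (perimeter = 2·32·11.000·sin(180°/32) = 69.00 mm); the 17.5×15 cube at (15.5, 10.5) contributes its full rectangle (perimeter 65.00 mm); Taking the union: the 2 present regions are separate (no shared area or edge), so areas and boundary lengths simply add and each stays a separate island — boundary = 134.00 mm. So its perimeter = 134.00 mm. Layer 15 is larger (134.00 vs 69.00 mm).

layer 15 (z = 1.8 mm)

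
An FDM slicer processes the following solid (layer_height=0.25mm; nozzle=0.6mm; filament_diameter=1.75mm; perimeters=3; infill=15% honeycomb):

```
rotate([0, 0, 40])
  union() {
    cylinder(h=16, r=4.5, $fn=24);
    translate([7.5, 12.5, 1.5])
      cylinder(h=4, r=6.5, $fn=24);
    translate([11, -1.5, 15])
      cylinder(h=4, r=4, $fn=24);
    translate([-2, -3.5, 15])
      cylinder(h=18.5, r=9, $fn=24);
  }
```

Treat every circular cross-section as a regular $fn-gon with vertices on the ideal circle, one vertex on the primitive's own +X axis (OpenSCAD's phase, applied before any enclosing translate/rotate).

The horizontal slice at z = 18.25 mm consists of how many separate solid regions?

2

At z = 18.25 mm: the cylinder is absent (z outside [0, 16]); the cylinder at (7.5, 12.5) does not reach this height (z outside [1.5, 5.5]); the r=4 cylinder at (11, -1.5) contributes a regular 24-gon of circumradius 4; the cylinder at (-2, -3.5): section is a regular 24-gon, circumradius r=9; Taking the union: the 2 present regions are separate (no shared area or edge), so areas and boundary lengths simply add and each stays a separate island — 2 connected regions; (rotated 40° about Z; rotation is an isometry so areas/perimeters/island counts are preserved). The result has 2 disconnected regions.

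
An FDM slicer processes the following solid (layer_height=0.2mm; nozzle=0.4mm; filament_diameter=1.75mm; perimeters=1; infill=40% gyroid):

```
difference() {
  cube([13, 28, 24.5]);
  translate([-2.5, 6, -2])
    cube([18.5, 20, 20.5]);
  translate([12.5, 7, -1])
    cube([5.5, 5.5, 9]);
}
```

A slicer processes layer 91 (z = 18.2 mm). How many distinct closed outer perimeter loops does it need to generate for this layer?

At z = 18.2 mm: the 13×28 cube contributes its full rectangle; the cube at (-2.5, 6) is present — its section is the full 18.5×20 rectangle; the cube at (12.5, 7) is absent (z outside [-1, 8]); After the difference (first − rest): starting from the 13×28 cube, the 18.5×20 cube at (-2.5, 6) partially overlaps it — only the 260.00 mm² overlap (of its 370.00 mm²) is removed, clipping the outline — 2 connected regions. The result has 2 disconnected regions.

2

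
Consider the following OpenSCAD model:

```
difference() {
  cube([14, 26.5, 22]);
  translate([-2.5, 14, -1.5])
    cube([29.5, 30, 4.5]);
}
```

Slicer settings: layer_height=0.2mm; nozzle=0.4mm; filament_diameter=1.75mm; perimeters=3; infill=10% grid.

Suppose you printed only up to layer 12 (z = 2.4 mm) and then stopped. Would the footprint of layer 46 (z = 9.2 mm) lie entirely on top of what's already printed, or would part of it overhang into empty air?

part overhangs

Compare the two slices. At z = 2.4: the cube (footprint 14×26.5) is included at this height (area 371.00 mm²); the 29.5×30 cube at (-2.5, 14) contributes its full rectangle (area 885.00 mm²); Taking the first minus the rest: starting from the 14×26.5 cube (371.00 mm²), the 29.5×30 cube at (-2.5, 14) partially overlaps it — only the 175.00 mm² overlap (of its 885.00 mm²) is removed, clipping the outline — area = 196.00 mm². At z = 9.2: the cube is present — its section is the full 14×26.5 rectangle (area 371.00 mm²); the cube at (-2.5, 14) is absent (z outside [-1.5, 3]); Taking the first minus the rest: none of the subtracted shapes is present at this height, so the 14×26.5 cube is unchanged — area = 371.00 mm². Checking containment: at z = 9.2 the cross-section extends beyond the z = 2.4 cross-section by about 175.00 mm².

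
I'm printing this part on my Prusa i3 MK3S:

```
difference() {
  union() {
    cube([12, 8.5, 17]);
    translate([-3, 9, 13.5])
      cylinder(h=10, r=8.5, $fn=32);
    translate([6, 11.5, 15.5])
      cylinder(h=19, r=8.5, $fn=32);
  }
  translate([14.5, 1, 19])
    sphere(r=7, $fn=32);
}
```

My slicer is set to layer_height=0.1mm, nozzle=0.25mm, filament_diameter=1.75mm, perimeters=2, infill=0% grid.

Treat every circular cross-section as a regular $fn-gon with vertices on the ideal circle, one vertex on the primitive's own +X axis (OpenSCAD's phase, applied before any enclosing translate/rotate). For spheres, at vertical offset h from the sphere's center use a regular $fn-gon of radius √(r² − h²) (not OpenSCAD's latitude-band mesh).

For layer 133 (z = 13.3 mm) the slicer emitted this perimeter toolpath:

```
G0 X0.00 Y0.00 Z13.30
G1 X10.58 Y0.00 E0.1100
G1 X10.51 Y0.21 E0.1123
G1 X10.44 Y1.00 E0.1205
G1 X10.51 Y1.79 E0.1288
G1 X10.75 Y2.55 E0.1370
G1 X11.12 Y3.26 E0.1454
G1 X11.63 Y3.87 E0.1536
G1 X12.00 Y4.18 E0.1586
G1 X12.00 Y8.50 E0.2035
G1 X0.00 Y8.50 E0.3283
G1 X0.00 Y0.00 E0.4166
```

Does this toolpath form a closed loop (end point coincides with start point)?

yes

Start point (G0): (0.00, 0.00). End point (last G1): the path returns to the start — closed.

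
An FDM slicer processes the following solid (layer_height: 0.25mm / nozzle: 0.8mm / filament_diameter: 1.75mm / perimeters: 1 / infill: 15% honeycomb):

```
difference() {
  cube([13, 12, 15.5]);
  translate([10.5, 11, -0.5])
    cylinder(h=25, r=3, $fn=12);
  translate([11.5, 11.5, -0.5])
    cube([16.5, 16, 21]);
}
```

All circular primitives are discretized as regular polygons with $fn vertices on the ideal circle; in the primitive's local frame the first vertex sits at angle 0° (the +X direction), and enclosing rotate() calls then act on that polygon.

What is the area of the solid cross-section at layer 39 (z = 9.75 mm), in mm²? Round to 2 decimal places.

At z = 9.75 mm: the cube is present — its section is the full 13×12 rectangle (area 156.00 mm²); the r=3 cylinder at (10.5, 11) contributes a regular 12-gon of circumradius 3 (area = (12/2)·3.000²·sin(360°/12) = 27.00 mm²); the cube at (11.5, 11.5) is present — its section is the full 16.5×16 rectangle (area 264.00 mm²); Taking the first minus the rest: starting from the 13×12 cube (156.00 mm²), the r=3 cylinder at (10.5, 11) partially overlaps it — only the 18.41 mm² overlap (of its 27.00 mm²) is removed, clipping the outline; the 16.5×16 cube at (11.5, 11.5) misses the remaining region (no effect) — area = 137.59 mm². Overall, the cross-section is a single solid region. Net area = 137.59 mm².

137.59 mm²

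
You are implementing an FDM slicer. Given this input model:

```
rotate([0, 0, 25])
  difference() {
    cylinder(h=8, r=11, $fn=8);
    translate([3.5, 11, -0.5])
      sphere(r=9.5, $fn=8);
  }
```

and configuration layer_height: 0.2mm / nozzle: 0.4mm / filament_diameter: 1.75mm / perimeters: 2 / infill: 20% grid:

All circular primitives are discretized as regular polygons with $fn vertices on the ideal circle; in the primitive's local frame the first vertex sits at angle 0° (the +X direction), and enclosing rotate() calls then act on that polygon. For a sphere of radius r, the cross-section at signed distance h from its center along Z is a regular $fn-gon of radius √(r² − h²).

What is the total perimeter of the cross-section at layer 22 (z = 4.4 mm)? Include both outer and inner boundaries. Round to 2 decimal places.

At z = 4.4 mm: the r=11 cylinder gives a regular 8-gon of circumradius 11 (constant along its height) (perimeter = 2·8·11.000·sin(180°/8) = 67.35 mm); the sphere at (3.5, 11): section is a regular 8-gon, circumradius = √(r²−h²) = √(9.5²−4.9²) = 8.139 (perimeter = 2·8·8.139·sin(180°/8) = 49.83 mm); Taking the first minus the rest: starting from the r=11 cylinder, the r=9.5 sphere at (3.5, 11) partially overlaps it — only the 63.28 mm² overlap (of its 187.36 mm²) is removed, clipping the outline — boundary = 68.26 mm; (rotated 25° about Z; rotation is an isometry so areas/perimeters/island counts are preserved). Overall, the cross-section is a single solid region. Total boundary length (outer) = 68.26 mm.

68.26 mm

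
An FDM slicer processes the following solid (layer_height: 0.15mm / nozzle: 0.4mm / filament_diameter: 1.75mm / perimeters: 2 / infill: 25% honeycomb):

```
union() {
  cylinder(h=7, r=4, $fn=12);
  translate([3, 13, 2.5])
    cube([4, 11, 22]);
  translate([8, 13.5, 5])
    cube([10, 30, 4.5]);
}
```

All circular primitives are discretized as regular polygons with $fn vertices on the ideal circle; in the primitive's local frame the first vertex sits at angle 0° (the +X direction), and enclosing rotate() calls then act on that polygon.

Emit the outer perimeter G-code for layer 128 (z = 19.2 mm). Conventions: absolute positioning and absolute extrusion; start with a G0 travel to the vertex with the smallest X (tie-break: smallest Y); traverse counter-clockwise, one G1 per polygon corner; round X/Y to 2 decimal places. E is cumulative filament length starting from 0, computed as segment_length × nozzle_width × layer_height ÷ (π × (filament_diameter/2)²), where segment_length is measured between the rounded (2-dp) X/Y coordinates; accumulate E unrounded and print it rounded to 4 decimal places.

At z = 19.2 mm: the cylinder is not intersected at this z (z outside [0, 7]); the 4×11 cube at (3, 13) contributes its full rectangle; the cube at (8, 13.5) is absent (z outside [5, 9.5]); Merging all regions: only the 4×11 cube at (3, 13) is present, so the union is just that shape — 1 connected region. The outline is a single polygon with 4 vertices. Extrusion per mm of travel: 0.4 × 0.15 / (π × 0.875²) = 0.024945. Accumulating E over each segment gives final E = 0.7484.

G0 X3.00 Y13.00 Z19.20
G1 X7.00 Y13.00 E0.0998
G1 X7.00 Y24.00 E0.3742
G1 X3.00 Y24.00 E0.4740
G1 X3.00 Y13.00 E0.7484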